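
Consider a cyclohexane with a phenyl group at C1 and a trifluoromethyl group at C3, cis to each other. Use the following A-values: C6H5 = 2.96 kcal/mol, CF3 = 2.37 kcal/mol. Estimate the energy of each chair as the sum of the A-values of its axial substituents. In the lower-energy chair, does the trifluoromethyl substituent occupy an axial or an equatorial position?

equatorial

C1 and C3 have the same parity, so for the cis isomer the two substituents are e,e in one chair and a,a in the other.
Chair I (phenyl axial, trifluoromethyl axial): E = 5.33 kcal/mol.
Chair II (phenyl equatorial, trifluoromethyl equatorial): E = 0.00 kcal/mol.
Chair II is the more stable (lower-energy) conformer, and in that chair the trifluoromethyl group is equatorial.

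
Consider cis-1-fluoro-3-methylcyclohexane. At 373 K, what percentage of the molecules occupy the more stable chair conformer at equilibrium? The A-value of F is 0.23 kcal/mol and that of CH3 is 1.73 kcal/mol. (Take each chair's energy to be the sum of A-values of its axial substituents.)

93.4%

C1 and C3 have the same parity, so for the cis isomer the two substituents are e,e in one chair and a,a in the other.
Chair I (fluoro axial, methyl axial): E = 1.96 kcal/mol; chair II (fluoro equatorial, methyl equatorial): E = 0.00 kcal/mol.
ΔG = 1.96 kcal/mol between the two chairs.
K = exp(ΔG/RT) with R = 1.987×10⁻³ kcal mol⁻¹ K⁻¹ and T = 373 K gives K ≈ 14.1.
Fraction in the lower-energy chair = K/(K+1) = 93.4%.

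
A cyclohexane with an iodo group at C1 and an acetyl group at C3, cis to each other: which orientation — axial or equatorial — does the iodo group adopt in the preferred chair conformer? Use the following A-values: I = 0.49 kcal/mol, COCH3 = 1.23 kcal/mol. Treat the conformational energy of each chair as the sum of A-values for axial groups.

equatorial

C1 and C3 have the same parity, so for the cis isomer the two substituents are e,e in one chair and a,a in the other.
Chair I (iodo axial, acetyl axial): E = 1.72 kcal/mol.
Chair II (iodo equatorial, acetyl equatorial): E = 0.00 kcal/mol.
Chair II is the more stable (lower-energy) conformer, and in that chair the iodo group is equatorial.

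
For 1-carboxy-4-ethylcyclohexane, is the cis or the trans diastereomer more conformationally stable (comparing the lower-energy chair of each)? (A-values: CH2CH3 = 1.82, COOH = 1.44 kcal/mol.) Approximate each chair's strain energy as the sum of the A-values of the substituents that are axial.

At 1,4 positions (parity opposite): cis → (a,e or e,a); trans → (e,e or a,a).
Best chair for cis: E = 1.44 kcal/mol; best chair for trans: E = 0.00 kcal/mol.
The trans isomer is lower by 1.44 kcal/mol.

trans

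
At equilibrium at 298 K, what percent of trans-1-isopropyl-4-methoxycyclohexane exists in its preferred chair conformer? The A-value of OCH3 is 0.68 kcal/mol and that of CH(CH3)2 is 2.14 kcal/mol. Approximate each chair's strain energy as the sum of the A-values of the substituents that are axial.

99.2%

C1 and C4 have opposite parity, so for the trans isomer the two substituents are e,e in one chair and a,a in the other.
Chair I (methoxy axial, isopropyl axial): E = 2.82 kcal/mol; chair II (methoxy equatorial, isopropyl equatorial): E = 0.00 kcal/mol.
ΔG = 2.82 kcal/mol between the two chairs.
K = exp(ΔG/RT) with R = 1.987×10⁻³ kcal mol⁻¹ K⁻¹ and T = 298 K gives K ≈ 117.
Fraction in the lower-energy chair = K/(K+1) = 99.2%.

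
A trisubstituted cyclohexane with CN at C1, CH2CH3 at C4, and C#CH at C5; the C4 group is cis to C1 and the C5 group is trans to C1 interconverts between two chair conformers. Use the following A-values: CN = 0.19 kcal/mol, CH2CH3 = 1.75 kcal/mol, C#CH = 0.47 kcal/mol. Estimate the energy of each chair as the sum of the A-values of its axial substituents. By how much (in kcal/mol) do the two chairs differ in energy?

2.03 kcal/mol

Chair I (cyano axial, ethyl equatorial, ethynyl equatorial): E = 0.19 kcal/mol.
Chair II (cyano equatorial, ethyl axial, ethynyl axial): E = 2.22 kcal/mol.
ΔE = 2.22 − 0.19 = 2.03 kcal/mol; chair I is more stable.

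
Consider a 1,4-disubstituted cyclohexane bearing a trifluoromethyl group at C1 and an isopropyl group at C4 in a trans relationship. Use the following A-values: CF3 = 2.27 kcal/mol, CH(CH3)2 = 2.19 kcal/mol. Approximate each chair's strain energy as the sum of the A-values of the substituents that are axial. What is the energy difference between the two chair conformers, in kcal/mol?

4.46 kcal/mol

C1 and C4 have opposite parity, so for the trans isomer the two substituents are e,e in one chair and a,a in the other.
Chair I (trifluoromethyl axial, isopropyl axial): E = 4.46 kcal/mol.
Chair II (trifluoromethyl equatorial, isopropyl equatorial): E = 0.00 kcal/mol.
ΔE = 4.46 − 0.00 = 4.46 kcal/mol; chair II is more stable.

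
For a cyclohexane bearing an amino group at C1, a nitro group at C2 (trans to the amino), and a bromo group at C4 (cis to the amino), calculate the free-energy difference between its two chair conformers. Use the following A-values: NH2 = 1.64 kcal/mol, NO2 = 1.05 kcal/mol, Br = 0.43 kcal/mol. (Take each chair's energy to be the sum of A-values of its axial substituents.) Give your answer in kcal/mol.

2.26 kcal/mol

Chair I (amino axial, nitro axial, bromo equatorial): E = 2.69 kcal/mol.
Chair II (amino equatorial, nitro equatorial, bromo axial): E = 0.43 kcal/mol.
ΔE = 2.69 − 0.43 = 2.26 kcal/mol; chair II is more stable.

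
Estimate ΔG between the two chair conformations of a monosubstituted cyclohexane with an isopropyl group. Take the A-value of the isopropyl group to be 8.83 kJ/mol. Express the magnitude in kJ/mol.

8.83 kJ/mol

A monosubstituted cyclohexane has one chair with the isopropyl group axial (E = A = 8.83 kJ/mol) and one with it equatorial (E = 0).
ΔE = 8.83 − 0 = 8.83 kJ/mol.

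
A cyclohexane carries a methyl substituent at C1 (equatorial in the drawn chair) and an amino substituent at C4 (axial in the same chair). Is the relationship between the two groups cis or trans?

cis

C1 and C4 have opposite parity, so their axial bonds point in opposite directions.
With opposite-parity carbons, two substituents on the same face are one axial and one equatorial; opposite faces give both axial or both equatorial.
Here the groups are equatorial/axial → same face → cis.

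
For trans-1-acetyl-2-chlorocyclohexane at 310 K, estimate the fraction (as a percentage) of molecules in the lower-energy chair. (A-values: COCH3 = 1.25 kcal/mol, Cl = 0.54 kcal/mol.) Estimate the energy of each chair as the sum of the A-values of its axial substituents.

94.8%

C1 and C2 have opposite parity, so for the trans isomer the two substituents are e,e in one chair and a,a in the other.
Chair I (acetyl axial, chloro axial): E = 1.79 kcal/mol; chair II (acetyl equatorial, chloro equatorial): E = 0.00 kcal/mol.
ΔG = 1.79 kcal/mol between the two chairs.
K = exp(ΔG/RT) with R = 1.987×10⁻³ kcal mol⁻¹ K⁻¹ and T = 310 K gives K ≈ 18.3.
Fraction in the lower-energy chair = K/(K+1) = 94.8%.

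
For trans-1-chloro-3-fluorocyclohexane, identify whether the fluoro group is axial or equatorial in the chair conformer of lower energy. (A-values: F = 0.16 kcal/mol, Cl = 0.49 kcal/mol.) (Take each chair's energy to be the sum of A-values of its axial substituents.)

C1 and C3 have the same parity, so for the trans isomer the two substituents are one axial and one equatorial in each chair.
Chair I (fluoro axial, chloro equatorial): E = 0.16 kcal/mol.
Chair II (fluoro equatorial, chloro axial): E = 0.49 kcal/mol.
Chair I is the more stable (lower-energy) conformer, and in that chair the fluoro group is axial.

axial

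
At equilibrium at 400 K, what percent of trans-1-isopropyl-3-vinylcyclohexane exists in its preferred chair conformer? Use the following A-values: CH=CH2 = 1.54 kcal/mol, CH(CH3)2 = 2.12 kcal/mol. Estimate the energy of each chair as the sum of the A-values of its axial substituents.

C1 and C3 have the same parity, so for the trans isomer the two substituents are one axial and one equatorial in each chair.
Chair I (vinyl axial, isopropyl equatorial): E = 1.54 kcal/mol; chair II (vinyl equatorial, isopropyl axial): E = 2.12 kcal/mol.
ΔG = 0.58 kcal/mol between the two chairs.
K = exp(ΔG/RT) with R = 1.987×10⁻³ kcal mol⁻¹ K⁻¹ and T = 400 K gives K ≈ 2.07.
Fraction in the lower-energy chair = K/(K+1) = 67.5%.

67.5%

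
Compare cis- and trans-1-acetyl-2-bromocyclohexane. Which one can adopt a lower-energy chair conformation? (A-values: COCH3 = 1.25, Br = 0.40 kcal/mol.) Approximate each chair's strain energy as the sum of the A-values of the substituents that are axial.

trans

At 1,2 positions (parity opposite): cis → (a,e or e,a); trans → (e,e or a,a).
Best chair for cis: E = 0.40 kcal/mol; best chair for trans: E = 0.00 kcal/mol.
The trans isomer is lower by 0.40 kcal/mol.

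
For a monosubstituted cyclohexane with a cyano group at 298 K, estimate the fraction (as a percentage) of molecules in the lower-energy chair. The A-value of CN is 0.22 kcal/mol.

59.2%

One chair has the cyano group axial (E = 0.22 kcal/mol) and the other has it equatorial (E = 0).
ΔG = 0.22 kcal/mol between the two chairs.
K = exp(ΔG/RT) with R = 1.987×10⁻³ kcal mol⁻¹ K⁻¹ and T = 298 K gives K ≈ 1.45.
Fraction in the lower-energy chair = K/(K+1) = 59.2%.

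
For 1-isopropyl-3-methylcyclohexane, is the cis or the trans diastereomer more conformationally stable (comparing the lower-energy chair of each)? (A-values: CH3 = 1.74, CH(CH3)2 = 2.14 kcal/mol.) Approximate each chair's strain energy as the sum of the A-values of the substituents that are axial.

At 1,3 positions (parity same): cis → (e,e or a,a); trans → (a,e or e,a).
Best chair for cis: E = 0.00 kcal/mol; best chair for trans: E = 1.74 kcal/mol.
The cis isomer is lower by 1.74 kcal/mol.

cis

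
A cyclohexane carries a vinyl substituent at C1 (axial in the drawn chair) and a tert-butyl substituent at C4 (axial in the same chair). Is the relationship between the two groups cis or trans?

trans

C1 and C4 have opposite parity, so their axial bonds point in opposite directions.
With opposite-parity carbons, two substituents on the same face are one axial and one equatorial; opposite faces give both axial or both equatorial.
Here the groups are axial/axial → opposite face → trans.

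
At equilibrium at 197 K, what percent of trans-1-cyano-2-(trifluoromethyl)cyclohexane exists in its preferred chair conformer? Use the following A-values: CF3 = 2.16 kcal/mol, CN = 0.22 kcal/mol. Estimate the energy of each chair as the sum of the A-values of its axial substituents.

99.8%

C1 and C2 have opposite parity, so for the trans isomer the two substituents are e,e in one chair and a,a in the other.
Chair I (trifluoromethyl axial, cyano axial): E = 2.38 kcal/mol; chair II (trifluoromethyl equatorial, cyano equatorial): E = 0.00 kcal/mol.
ΔG = 2.38 kcal/mol between the two chairs.
K = exp(ΔG/RT) with R = 1.987×10⁻³ kcal mol⁻¹ K⁻¹ and T = 197 K gives K ≈ 437.
Fraction in the lower-energy chair = K/(K+1) = 99.8%.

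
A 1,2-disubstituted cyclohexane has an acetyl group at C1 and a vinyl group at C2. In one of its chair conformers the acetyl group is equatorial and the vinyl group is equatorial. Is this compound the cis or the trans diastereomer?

C1 and C2 have opposite parity, so their axial bonds point in opposite directions.
With opposite-parity carbons, two substituents on the same face are one axial and one equatorial; opposite faces give both axial or both equatorial.
Here the groups are equatorial/equatorial → opposite face → trans.

trans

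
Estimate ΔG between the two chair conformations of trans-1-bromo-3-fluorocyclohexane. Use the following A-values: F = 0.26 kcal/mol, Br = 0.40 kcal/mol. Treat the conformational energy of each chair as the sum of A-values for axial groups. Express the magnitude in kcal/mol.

0.14 kcal/mol

C1 and C3 have the same parity, so for the trans isomer the two substituents are one axial and one equatorial in each chair.
Chair I (fluoro axial, bromo equatorial): E = 0.26 kcal/mol.
Chair II (fluoro equatorial, bromo axial): E = 0.40 kcal/mol.
ΔE = 0.40 − 0.26 = 0.14 kcal/mol; chair I is more stable.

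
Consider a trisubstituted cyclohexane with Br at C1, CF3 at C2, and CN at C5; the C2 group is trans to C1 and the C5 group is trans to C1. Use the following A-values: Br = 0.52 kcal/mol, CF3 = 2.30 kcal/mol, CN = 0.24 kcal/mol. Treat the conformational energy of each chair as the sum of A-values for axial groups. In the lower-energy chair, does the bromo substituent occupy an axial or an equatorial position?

equatorial

Chair I (bromo axial, trifluoromethyl axial, cyano equatorial): E = 2.82 kcal/mol.
Chair II (bromo equatorial, trifluoromethyl equatorial, cyano axial): E = 0.24 kcal/mol.
Chair II is the more stable (lower-energy) conformer, and in that chair the bromo group is equatorial.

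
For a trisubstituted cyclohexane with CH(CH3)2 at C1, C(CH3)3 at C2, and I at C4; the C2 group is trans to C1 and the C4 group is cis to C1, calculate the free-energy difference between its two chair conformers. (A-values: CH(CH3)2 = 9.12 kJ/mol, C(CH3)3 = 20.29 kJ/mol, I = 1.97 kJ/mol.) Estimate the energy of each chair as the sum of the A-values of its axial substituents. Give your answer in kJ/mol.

27.44 kJ/mol

Chair I (isopropyl axial, tert-butyl axial, iodo equatorial): E = 29.41 kJ/mol.
Chair II (isopropyl equatorial, tert-butyl equatorial, iodo axial): E = 1.97 kJ/mol.
ΔE = 29.41 − 1.97 = 27.44 kJ/mol; chair II is more stable.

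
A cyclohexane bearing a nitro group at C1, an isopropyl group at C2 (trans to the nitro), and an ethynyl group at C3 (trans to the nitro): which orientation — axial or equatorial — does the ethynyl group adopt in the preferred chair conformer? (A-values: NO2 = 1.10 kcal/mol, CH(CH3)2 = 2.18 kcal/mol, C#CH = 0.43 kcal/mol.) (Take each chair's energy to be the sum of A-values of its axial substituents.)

Chair I (nitro axial, isopropyl axial, ethynyl equatorial): E = 3.28 kcal/mol.
Chair II (nitro equatorial, isopropyl equatorial, ethynyl axial): E = 0.43 kcal/mol.
Chair II is the more stable (lower-energy) conformer, and in that chair the ethynyl group is axial.

axial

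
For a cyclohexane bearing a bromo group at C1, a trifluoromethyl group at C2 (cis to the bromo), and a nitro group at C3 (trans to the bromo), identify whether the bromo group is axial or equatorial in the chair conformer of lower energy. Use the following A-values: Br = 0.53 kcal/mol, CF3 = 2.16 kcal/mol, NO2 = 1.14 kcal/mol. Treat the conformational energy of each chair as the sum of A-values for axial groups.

Chair I (bromo axial, trifluoromethyl equatorial, nitro equatorial): E = 0.53 kcal/mol.
Chair II (bromo equatorial, trifluoromethyl axial, nitro axial): E = 3.30 kcal/mol.
Chair I is the more stable (lower-energy) conformer, and in that chair the bromo group is axial.

axial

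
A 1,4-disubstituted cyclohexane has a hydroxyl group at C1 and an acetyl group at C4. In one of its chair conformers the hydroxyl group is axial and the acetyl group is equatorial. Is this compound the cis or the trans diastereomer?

cis

C1 and C4 have opposite parity, so their axial bonds point in opposite directions.
With opposite-parity carbons, two substituents on the same face are one axial and one equatorial; opposite faces give both axial or both equatorial.
Here the groups are axial/equatorial → same face → cis.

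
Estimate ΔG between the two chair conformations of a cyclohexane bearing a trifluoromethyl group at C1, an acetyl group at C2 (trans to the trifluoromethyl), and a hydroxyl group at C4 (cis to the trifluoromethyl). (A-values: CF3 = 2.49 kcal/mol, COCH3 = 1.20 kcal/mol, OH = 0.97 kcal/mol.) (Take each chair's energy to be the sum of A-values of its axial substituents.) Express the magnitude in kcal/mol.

2.72 kcal/mol

Chair I (trifluoromethyl axial, acetyl axial, hydroxyl equatorial): E = 3.69 kcal/mol.
Chair II (trifluoromethyl equatorial, acetyl equatorial, hydroxyl axial): E = 0.97 kcal/mol.
ΔE = 3.69 − 0.97 = 2.72 kcal/mol; chair II is more stable.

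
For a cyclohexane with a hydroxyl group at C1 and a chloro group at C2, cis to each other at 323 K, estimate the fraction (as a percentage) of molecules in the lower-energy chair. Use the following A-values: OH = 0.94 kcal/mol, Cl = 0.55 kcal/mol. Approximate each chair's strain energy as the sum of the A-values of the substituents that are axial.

64.7%

C1 and C2 have opposite parity, so for the cis isomer the two substituents are one axial and one equatorial in each chair.
Chair I (hydroxyl axial, chloro equatorial): E = 0.94 kcal/mol; chair II (hydroxyl equatorial, chloro axial): E = 0.55 kcal/mol.
ΔG = 0.39 kcal/mol between the two chairs.
K = exp(ΔG/RT) with R = 1.987×10⁻³ kcal mol⁻¹ K⁻¹ and T = 323 K gives K ≈ 1.84.
Fraction in the lower-energy chair = K/(K+1) = 64.7%.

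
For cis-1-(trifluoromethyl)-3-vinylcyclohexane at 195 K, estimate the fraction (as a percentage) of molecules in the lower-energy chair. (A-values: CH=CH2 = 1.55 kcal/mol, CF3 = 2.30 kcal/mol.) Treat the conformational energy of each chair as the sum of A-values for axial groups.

100.0%

C1 and C3 have the same parity, so for the cis isomer the two substituents are e,e in one chair and a,a in the other.
Chair I (vinyl axial, trifluoromethyl axial): E = 3.85 kcal/mol; chair II (vinyl equatorial, trifluoromethyl equatorial): E = 0.00 kcal/mol.
ΔG = 3.85 kcal/mol between the two chairs.
K = exp(ΔG/RT) with R = 1.987×10⁻³ kcal mol⁻¹ K⁻¹ and T = 195 K gives K ≈ 2.07e+04.
Fraction in the lower-energy chair = K/(K+1) = 100.0%.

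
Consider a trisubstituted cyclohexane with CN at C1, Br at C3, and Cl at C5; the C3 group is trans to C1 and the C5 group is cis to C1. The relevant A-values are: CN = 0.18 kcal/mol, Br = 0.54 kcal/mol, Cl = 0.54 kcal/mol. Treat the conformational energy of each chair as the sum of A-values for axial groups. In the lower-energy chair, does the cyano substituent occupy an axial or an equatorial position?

Chair I (cyano axial, bromo equatorial, chloro axial): E = 0.72 kcal/mol.
Chair II (cyano equatorial, bromo axial, chloro equatorial): E = 0.54 kcal/mol.
Chair II is the more stable (lower-energy) conformer, and in that chair the cyano group is equatorial.

equatorial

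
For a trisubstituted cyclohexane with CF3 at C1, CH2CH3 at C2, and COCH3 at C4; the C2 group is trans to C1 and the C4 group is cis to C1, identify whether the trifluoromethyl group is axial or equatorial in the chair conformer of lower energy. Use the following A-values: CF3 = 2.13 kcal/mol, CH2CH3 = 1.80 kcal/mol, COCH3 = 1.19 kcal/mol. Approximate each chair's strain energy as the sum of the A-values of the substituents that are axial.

Chair I (trifluoromethyl axial, ethyl axial, acetyl equatorial): E = 3.93 kcal/mol.
Chair II (trifluoromethyl equatorial, ethyl equatorial, acetyl axial): E = 1.19 kcal/mol.
Chair II is the more stable (lower-energy) conformer, and in that chair the trifluoromethyl group is equatorial.

equatorial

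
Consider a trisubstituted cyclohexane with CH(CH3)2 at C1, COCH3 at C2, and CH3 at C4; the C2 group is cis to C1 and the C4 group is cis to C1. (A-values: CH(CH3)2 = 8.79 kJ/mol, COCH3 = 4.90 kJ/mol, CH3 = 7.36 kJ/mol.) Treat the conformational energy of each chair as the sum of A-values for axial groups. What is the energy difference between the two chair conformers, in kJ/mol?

3.47 kJ/mol

Chair I (isopropyl axial, acetyl equatorial, methyl equatorial): E = 8.79 kJ/mol.
Chair II (isopropyl equatorial, acetyl axial, methyl axial): E = 12.26 kJ/mol.
ΔE = 12.26 − 8.79 = 3.47 kJ/mol; chair I is more stable.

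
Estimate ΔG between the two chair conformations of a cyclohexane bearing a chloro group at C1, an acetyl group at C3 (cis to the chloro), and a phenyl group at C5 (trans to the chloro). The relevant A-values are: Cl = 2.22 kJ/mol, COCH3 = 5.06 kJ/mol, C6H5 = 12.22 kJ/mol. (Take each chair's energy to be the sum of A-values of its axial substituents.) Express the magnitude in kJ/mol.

4.94 kJ/mol

Chair I (chloro axial, acetyl axial, phenyl equatorial): E = 7.28 kJ/mol.
Chair II (chloro equatorial, acetyl equatorial, phenyl axial): E = 12.22 kJ/mol.
ΔE = 12.22 − 7.28 = 4.94 kJ/mol; chair I is more stable.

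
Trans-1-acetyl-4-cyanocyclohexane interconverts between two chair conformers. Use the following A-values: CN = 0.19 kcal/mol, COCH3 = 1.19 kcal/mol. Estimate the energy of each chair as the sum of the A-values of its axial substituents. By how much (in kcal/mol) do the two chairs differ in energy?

1.38 kcal/mol

C1 and C4 have opposite parity, so for the trans isomer the two substituents are e,e in one chair and a,a in the other.
Chair I (cyano axial, acetyl axial): E = 1.38 kcal/mol.
Chair II (cyano equatorial, acetyl equatorial): E = 0.00 kcal/mol.
ΔE = 1.38 − 0.00 = 1.38 kcal/mol; chair II is more stable.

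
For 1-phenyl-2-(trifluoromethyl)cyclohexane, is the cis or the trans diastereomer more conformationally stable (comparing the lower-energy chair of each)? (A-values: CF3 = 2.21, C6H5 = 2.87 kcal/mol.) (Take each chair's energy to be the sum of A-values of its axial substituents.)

At 1,2 positions (parity opposite): cis → (a,e or e,a); trans → (e,e or a,a).
Best chair for cis: E = 2.21 kcal/mol; best chair for trans: E = 0.00 kcal/mol.
The trans isomer is lower by 2.21 kcal/mol.

trans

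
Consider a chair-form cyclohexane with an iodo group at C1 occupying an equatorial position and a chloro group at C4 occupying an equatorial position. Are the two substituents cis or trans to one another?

trans

C1 and C4 have opposite parity, so their axial bonds point in opposite directions.
With opposite-parity carbons, two substituents on the same face are one axial and one equatorial; opposite faces give both axial or both equatorial.
Here the groups are equatorial/equatorial → opposite face → trans.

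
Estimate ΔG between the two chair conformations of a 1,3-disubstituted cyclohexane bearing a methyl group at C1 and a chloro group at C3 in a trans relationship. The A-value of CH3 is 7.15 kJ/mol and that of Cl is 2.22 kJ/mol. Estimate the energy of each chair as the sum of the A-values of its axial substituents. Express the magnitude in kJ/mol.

4.93 kJ/mol

C1 and C3 have the same parity, so for the trans isomer the two substituents are one axial and one equatorial in each chair.
Chair I (methyl axial, chloro equatorial): E = 7.15 kJ/mol.
Chair II (methyl equatorial, chloro axial): E = 2.22 kJ/mol.
ΔE = 7.15 − 2.22 = 4.93 kJ/mol; chair II is more stable.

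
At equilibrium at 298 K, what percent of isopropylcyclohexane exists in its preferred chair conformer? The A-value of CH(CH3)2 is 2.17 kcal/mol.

One chair has the isopropyl group axial (E = 2.17 kcal/mol) and the other has it equatorial (E = 0).
ΔG = 2.17 kcal/mol between the two chairs.
K = exp(ΔG/RT) with R = 1.987×10⁻³ kcal mol⁻¹ K⁻¹ and T = 298 K gives K ≈ 39.
Fraction in the lower-energy chair = K/(K+1) = 97.5%.

97.5%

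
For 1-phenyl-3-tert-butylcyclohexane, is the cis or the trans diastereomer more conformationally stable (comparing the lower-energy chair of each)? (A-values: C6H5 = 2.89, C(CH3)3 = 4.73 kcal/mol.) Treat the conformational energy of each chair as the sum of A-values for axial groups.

At 1,3 positions (parity same): cis → (e,e or a,a); trans → (a,e or e,a).
Best chair for cis: E = 0.00 kcal/mol; best chair for trans: E = 2.89 kcal/mol.
The cis isomer is lower by 2.89 kcal/mol.

cis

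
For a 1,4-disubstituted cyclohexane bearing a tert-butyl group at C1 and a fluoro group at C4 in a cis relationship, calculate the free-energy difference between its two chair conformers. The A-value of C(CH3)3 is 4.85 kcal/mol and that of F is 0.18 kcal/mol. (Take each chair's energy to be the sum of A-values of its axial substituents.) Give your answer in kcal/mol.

4.67 kcal/mol

C1 and C4 have opposite parity, so for the cis isomer the two substituents are one axial and one equatorial in each chair.
Chair I (tert-butyl axial, fluoro equatorial): E = 4.85 kcal/mol.
Chair II (tert-butyl equatorial, fluoro axial): E = 0.18 kcal/mol.
ΔE = 4.85 − 0.18 = 4.67 kcal/mol; chair II is more stable.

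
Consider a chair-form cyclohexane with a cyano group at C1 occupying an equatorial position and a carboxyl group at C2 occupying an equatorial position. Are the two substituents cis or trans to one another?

trans

C1 and C2 have opposite parity, so their axial bonds point in opposite directions.
With opposite-parity carbons, two substituents on the same face are one axial and one equatorial; opposite faces give both axial or both equatorial.
Here the groups are equatorial/equatorial → opposite face → trans.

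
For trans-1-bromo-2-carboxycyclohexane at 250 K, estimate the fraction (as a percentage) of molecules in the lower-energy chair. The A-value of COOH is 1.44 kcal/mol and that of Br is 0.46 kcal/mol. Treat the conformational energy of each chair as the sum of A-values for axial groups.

C1 and C2 have opposite parity, so for the trans isomer the two substituents are e,e in one chair and a,a in the other.
Chair I (carboxyl axial, bromo axial): E = 1.90 kcal/mol; chair II (carboxyl equatorial, bromo equatorial): E = 0.00 kcal/mol.
ΔG = 1.90 kcal/mol between the two chairs.
K = exp(ΔG/RT) with R = 1.987×10⁻³ kcal mol⁻¹ K⁻¹ and T = 250 K gives K ≈ 45.8.
Fraction in the lower-energy chair = K/(K+1) = 97.9%.

97.9%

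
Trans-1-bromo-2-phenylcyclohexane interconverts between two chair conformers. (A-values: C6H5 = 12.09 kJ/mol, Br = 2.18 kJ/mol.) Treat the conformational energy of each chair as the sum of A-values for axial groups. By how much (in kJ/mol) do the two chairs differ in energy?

C1 and C2 have opposite parity, so for the trans isomer the two substituents are e,e in one chair and a,a in the other.
Chair I (phenyl axial, bromo axial): E = 14.27 kJ/mol.
Chair II (phenyl equatorial, bromo equatorial): E = 0.00 kJ/mol.
ΔE = 14.27 − 0.00 = 14.27 kJ/mol; chair II is more stable.

14.27 kJ/mol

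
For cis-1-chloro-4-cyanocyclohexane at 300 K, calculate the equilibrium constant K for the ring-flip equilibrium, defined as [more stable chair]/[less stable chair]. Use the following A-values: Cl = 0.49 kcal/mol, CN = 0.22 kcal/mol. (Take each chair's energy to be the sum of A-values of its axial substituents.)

C1 and C4 have opposite parity, so for the cis isomer the two substituents are one axial and one equatorial in each chair.
Chair I (chloro axial, cyano equatorial): E = 0.49 kcal/mol; chair II (chloro equatorial, cyano axial): E = 0.22 kcal/mol.
ΔG = 0.27 kcal/mol between the two chairs.
K = exp(ΔG/RT) with R = 1.987×10⁻³ kcal mol⁻¹ K⁻¹ and T = 300 K gives K ≈ 1.57.

K ≈ 1.57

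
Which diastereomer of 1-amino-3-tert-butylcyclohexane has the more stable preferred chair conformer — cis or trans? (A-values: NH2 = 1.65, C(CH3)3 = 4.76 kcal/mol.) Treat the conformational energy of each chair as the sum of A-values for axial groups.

cis

At 1,3 positions (parity same): cis → (e,e or a,a); trans → (a,e or e,a).
Best chair for cis: E = 0.00 kcal/mol; best chair for trans: E = 1.65 kcal/mol.
The cis isomer is lower by 1.65 kcal/mol.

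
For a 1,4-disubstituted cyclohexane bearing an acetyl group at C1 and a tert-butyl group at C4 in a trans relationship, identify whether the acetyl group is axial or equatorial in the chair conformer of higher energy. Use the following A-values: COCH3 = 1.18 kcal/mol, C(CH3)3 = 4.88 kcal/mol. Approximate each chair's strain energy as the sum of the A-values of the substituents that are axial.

C1 and C4 have opposite parity, so for the trans isomer the two substituents are e,e in one chair and a,a in the other.
Chair I (acetyl axial, tert-butyl axial): E = 6.06 kcal/mol.
Chair II (acetyl equatorial, tert-butyl equatorial): E = 0.00 kcal/mol.
Chair I is the less stable (higher-energy) conformer, and in that chair the acetyl group is axial.

axial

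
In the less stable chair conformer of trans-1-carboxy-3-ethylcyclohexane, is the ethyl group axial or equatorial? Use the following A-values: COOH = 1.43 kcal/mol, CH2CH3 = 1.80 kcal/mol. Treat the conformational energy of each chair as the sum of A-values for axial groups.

C1 and C3 have the same parity, so for the trans isomer the two substituents are one axial and one equatorial in each chair.
Chair I (carboxyl axial, ethyl equatorial): E = 1.43 kcal/mol.
Chair II (carboxyl equatorial, ethyl axial): E = 1.80 kcal/mol.
Chair II is the less stable (higher-energy) conformer, and in that chair the ethyl group is axial.

axial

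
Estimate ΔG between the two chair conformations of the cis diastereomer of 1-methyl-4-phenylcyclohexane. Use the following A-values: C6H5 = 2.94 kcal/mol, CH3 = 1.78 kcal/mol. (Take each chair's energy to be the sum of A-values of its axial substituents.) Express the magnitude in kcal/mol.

1.16 kcal/mol

C1 and C4 have opposite parity, so for the cis isomer the two substituents are one axial and one equatorial in each chair.
Chair I (phenyl axial, methyl equatorial): E = 2.94 kcal/mol.
Chair II (phenyl equatorial, methyl axial): E = 1.78 kcal/mol.
ΔE = 2.94 − 1.78 = 1.16 kcal/mol; chair II is more stable.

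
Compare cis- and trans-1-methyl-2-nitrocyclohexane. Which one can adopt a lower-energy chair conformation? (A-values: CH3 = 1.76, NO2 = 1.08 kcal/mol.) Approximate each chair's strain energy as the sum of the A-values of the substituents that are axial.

At 1,2 positions (parity opposite): cis → (a,e or e,a); trans → (e,e or a,a).
Best chair for cis: E = 1.08 kcal/mol; best chair for trans: E = 0.00 kcal/mol.
The trans isomer is lower by 1.08 kcal/mol.

trans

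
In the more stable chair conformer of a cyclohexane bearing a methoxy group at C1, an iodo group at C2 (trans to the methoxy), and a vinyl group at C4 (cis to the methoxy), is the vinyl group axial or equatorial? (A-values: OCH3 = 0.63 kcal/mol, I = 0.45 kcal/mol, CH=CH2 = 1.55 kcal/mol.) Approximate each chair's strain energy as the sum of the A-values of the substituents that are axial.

Chair I (methoxy axial, iodo axial, vinyl equatorial): E = 1.08 kcal/mol.
Chair II (methoxy equatorial, iodo equatorial, vinyl axial): E = 1.55 kcal/mol.
Chair I is the more stable (lower-energy) conformer, and in that chair the vinyl group is equatorial.

equatorial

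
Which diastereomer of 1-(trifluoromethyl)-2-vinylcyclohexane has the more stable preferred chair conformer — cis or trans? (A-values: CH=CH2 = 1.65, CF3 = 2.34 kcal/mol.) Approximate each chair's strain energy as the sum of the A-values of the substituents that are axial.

At 1,2 positions (parity opposite): cis → (a,e or e,a); trans → (e,e or a,a).
Best chair for cis: E = 1.65 kcal/mol; best chair for trans: E = 0.00 kcal/mol.
The trans isomer is lower by 1.65 kcal/mol.

trans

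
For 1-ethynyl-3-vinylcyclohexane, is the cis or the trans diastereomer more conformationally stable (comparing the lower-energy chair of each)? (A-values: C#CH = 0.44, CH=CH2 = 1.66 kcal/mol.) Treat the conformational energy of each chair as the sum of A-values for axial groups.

At 1,3 positions (parity same): cis → (e,e or a,a); trans → (a,e or e,a).
Best chair for cis: E = 0.00 kcal/mol; best chair for trans: E = 0.44 kcal/mol.
The cis isomer is lower by 0.44 kcal/mol.

cis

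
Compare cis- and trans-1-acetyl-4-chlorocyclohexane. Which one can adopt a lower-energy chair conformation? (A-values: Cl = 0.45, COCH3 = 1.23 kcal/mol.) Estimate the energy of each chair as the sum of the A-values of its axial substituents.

trans

At 1,4 positions (parity opposite): cis → (a,e or e,a); trans → (e,e or a,a).
Best chair for cis: E = 0.45 kcal/mol; best chair for trans: E = 0.00 kcal/mol.
The trans isomer is lower by 0.45 kcal/mol.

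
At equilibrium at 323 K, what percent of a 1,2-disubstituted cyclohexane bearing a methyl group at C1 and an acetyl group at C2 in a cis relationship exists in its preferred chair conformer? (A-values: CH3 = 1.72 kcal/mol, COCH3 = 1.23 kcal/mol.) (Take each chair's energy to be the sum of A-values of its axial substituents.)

C1 and C2 have opposite parity, so for the cis isomer the two substituents are one axial and one equatorial in each chair.
Chair I (methyl axial, acetyl equatorial): E = 1.72 kcal/mol; chair II (methyl equatorial, acetyl axial): E = 1.23 kcal/mol.
ΔG = 0.49 kcal/mol between the two chairs.
K = exp(ΔG/RT) with R = 1.987×10⁻³ kcal mol⁻¹ K⁻¹ and T = 323 K gives K ≈ 2.15.
Fraction in the lower-energy chair = K/(K+1) = 68.2%.

68.2%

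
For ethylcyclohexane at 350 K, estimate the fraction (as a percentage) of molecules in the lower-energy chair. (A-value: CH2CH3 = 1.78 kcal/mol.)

92.8%

One chair has the ethyl group axial (E = 1.78 kcal/mol) and the other has it equatorial (E = 0).
ΔG = 1.78 kcal/mol between the two chairs.
K = exp(ΔG/RT) with R = 1.987×10⁻³ kcal mol⁻¹ K⁻¹ and T = 350 K gives K ≈ 12.9.
Fraction in the lower-energy chair = K/(K+1) = 92.8%.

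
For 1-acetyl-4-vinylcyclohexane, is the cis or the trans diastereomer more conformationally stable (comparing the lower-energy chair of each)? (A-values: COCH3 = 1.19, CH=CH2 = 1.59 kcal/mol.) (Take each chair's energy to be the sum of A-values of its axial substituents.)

At 1,4 positions (parity opposite): cis → (a,e or e,a); trans → (e,e or a,a).
Best chair for cis: E = 1.19 kcal/mol; best chair for trans: E = 0.00 kcal/mol.
The trans isomer is lower by 1.19 kcal/mol.

trans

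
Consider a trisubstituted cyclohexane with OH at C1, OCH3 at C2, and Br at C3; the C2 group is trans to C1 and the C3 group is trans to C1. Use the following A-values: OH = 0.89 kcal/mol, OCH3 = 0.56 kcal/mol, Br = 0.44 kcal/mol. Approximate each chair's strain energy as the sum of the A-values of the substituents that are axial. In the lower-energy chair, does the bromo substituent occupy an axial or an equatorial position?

axial

Chair I (hydroxyl axial, methoxy axial, bromo equatorial): E = 1.45 kcal/mol.
Chair II (hydroxyl equatorial, methoxy equatorial, bromo axial): E = 0.44 kcal/mol.
Chair II is the more stable (lower-energy) conformer, and in that chair the bromo group is axial.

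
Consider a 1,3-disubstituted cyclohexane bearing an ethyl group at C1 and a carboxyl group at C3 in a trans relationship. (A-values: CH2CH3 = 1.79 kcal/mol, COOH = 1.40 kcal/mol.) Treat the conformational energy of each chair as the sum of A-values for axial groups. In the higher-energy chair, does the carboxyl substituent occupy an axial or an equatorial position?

C1 and C3 have the same parity, so for the trans isomer the two substituents are one axial and one equatorial in each chair.
Chair I (ethyl axial, carboxyl equatorial): E = 1.79 kcal/mol.
Chair II (ethyl equatorial, carboxyl axial): E = 1.40 kcal/mol.
Chair I is the less stable (higher-energy) conformer, and in that chair the carboxyl group is equatorial.

equatorial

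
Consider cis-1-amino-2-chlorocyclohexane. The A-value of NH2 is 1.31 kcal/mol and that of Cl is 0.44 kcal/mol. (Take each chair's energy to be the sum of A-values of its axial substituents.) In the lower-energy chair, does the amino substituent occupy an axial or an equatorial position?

C1 and C2 have opposite parity, so for the cis isomer the two substituents are one axial and one equatorial in each chair.
Chair I (amino axial, chloro equatorial): E = 1.31 kcal/mol.
Chair II (amino equatorial, chloro axial): E = 0.44 kcal/mol.
Chair II is the more stable (lower-energy) conformer, and in that chair the amino group is equatorial.

equatorial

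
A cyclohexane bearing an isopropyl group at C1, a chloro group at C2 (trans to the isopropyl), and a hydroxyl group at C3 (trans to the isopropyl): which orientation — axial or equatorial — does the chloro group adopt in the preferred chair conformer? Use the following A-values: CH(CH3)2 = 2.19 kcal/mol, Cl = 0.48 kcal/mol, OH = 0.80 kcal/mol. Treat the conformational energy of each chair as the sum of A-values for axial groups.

Chair I (isopropyl axial, chloro axial, hydroxyl equatorial): E = 2.67 kcal/mol.
Chair II (isopropyl equatorial, chloro equatorial, hydroxyl axial): E = 0.80 kcal/mol.
Chair II is the more stable (lower-energy) conformer, and in that chair the chloro group is equatorial.

equatorial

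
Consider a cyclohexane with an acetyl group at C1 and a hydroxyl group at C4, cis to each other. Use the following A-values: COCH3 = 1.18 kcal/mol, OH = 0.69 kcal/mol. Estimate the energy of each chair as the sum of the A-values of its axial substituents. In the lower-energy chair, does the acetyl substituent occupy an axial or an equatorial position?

C1 and C4 have opposite parity, so for the cis isomer the two substituents are one axial and one equatorial in each chair.
Chair I (acetyl axial, hydroxyl equatorial): E = 1.18 kcal/mol.
Chair II (acetyl equatorial, hydroxyl axial): E = 0.69 kcal/mol.
Chair II is the more stable (lower-energy) conformer, and in that chair the acetyl group is equatorial.

equatorial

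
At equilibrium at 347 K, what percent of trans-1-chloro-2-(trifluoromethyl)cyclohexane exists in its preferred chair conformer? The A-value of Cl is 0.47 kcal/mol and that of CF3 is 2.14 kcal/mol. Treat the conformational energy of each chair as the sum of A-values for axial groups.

C1 and C2 have opposite parity, so for the trans isomer the two substituents are e,e in one chair and a,a in the other.
Chair I (chloro axial, trifluoromethyl axial): E = 2.61 kcal/mol; chair II (chloro equatorial, trifluoromethyl equatorial): E = 0.00 kcal/mol.
ΔG = 2.61 kcal/mol between the two chairs.
K = exp(ΔG/RT) with R = 1.987×10⁻³ kcal mol⁻¹ K⁻¹ and T = 347 K gives K ≈ 44.1.
Fraction in the lower-energy chair = K/(K+1) = 97.8%.

97.8%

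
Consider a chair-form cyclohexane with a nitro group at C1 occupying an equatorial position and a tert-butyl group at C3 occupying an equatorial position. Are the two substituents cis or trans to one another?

cis

C1 and C3 have the same parity, so their axial bonds point in the same direction.
With same-parity carbons, two substituents on the same face are both axial or both equatorial; opposite faces give one of each.
Here the groups are equatorial/equatorial → same face → cis.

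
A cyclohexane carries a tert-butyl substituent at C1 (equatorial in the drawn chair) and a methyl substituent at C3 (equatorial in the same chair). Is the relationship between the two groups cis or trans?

cis

C1 and C3 have the same parity, so their axial bonds point in the same direction.
With same-parity carbons, two substituents on the same face are both axial or both equatorial; opposite faces give one of each.
Here the groups are equatorial/equatorial → same face → cis.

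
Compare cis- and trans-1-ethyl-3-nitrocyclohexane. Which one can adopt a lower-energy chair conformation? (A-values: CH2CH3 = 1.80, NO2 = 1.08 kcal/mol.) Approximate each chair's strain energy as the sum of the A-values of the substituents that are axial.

At 1,3 positions (parity same): cis → (e,e or a,a); trans → (a,e or e,a).
Best chair for cis: E = 0.00 kcal/mol; best chair for trans: E = 1.08 kcal/mol.
The cis isomer is lower by 1.08 kcal/mol.

cis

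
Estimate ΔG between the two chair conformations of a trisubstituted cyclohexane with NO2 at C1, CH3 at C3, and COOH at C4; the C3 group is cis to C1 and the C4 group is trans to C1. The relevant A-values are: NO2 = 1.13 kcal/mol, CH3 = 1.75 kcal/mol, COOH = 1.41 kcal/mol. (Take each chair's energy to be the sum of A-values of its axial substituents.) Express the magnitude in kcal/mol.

4.29 kcal/mol

Chair I (nitro axial, methyl axial, carboxyl axial): E = 4.29 kcal/mol.
Chair II (nitro equatorial, methyl equatorial, carboxyl equatorial): E = 0.00 kcal/mol.
ΔE = 4.29 − 0.00 = 4.29 kcal/mol; chair II is more stable.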